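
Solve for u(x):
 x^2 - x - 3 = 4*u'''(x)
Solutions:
 u(x) = C1 + C2*x + C3*x^2 + x^5/240 - x^4/96 - x^3/8


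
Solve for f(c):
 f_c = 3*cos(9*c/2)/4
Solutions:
 f(c) = C1 + sin(9*c/2)/6


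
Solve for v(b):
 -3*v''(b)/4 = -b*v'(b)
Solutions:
 v(b) = C1 + C2*erfi(sqrt(6)*b/3)


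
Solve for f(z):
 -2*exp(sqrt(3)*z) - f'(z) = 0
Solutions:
 f(z) = C1 - 2*sqrt(3)*exp(sqrt(3)*z)/3


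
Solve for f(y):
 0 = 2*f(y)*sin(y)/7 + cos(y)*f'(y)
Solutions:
 f(y) = C1*cos(y)^(2/7)


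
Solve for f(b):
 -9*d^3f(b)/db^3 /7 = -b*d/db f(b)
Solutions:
 f(b) = C1 + Integral(C2*airyai(21^(1/3)*b/3) + C3*airybi(21^(1/3)*b/3), b)


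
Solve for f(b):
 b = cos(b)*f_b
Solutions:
 f(b) = C1 + Integral(b/cos(b), b)


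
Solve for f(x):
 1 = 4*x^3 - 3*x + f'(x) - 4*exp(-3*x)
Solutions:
 f(x) = C1 - x^4 + 3*x^2/2 + x - 4*exp(-3*x)/3


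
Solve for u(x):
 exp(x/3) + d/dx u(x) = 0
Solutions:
 u(x) = C1 - 3*exp(x/3)


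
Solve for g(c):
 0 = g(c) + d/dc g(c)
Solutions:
 g(c) = C1*exp(-c)


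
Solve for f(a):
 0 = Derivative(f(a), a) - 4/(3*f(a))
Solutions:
 f(a) = -sqrt(C1 + 24*a)/3
 f(a) = sqrt(C1 + 24*a)/3


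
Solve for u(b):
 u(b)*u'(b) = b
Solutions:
 u(b) = -sqrt(C1 + b^2)
 u(b) = sqrt(C1 + b^2)


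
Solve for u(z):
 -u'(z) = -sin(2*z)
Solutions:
 u(z) = C1 - cos(2*z)/2


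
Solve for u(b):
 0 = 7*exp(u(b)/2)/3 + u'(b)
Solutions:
 u(b) = 2*log(1/(C1 + 7*b)) + 2*log(6)


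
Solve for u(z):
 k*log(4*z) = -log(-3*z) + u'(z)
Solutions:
 u(z) = C1 + z*(k + 1)*log(z) + z*(-k + 2*k*log(2) - 1 + log(3) + I*pi)


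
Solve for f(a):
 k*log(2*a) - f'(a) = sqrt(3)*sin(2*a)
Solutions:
 f(a) = C1 + a*k*(log(a) - 1) + a*k*log(2) + sqrt(3)*cos(2*a)/2


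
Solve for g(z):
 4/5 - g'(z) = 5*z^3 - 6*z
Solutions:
 g(z) = C1 - 5*z^4/4 + 3*z^2 + 4*z/5


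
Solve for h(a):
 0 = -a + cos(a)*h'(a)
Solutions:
 h(a) = C1 + Integral(a/cos(a), a)


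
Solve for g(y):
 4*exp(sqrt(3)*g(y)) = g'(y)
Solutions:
 g(y) = sqrt(3)*(2*log(-1/(C1 + 4*y)) - log(3))/6


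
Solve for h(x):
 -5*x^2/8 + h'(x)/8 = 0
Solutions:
 h(x) = C1 + 5*x^3/3


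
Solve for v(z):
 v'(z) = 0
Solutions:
 v(z) = C1


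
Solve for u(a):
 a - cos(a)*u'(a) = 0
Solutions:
 u(a) = C1 + Integral(a/cos(a), a)


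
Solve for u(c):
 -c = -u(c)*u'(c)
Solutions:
 u(c) = -sqrt(C1 + c^2)
 u(c) = sqrt(C1 + c^2)


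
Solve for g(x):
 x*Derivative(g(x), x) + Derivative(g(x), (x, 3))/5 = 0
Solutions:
 g(x) = C1 + Integral(C2*airyai(-5^(1/3)*x) + C3*airybi(-5^(1/3)*x), x)


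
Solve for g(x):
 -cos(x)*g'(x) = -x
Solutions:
 g(x) = C1 + Integral(x/cos(x), x)


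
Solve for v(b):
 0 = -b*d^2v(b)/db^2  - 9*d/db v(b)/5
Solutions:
 v(b) = C1 + C2/b^(4/5)


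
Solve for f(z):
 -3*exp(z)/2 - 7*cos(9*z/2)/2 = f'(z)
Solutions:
 f(z) = C1 - 3*exp(z)/2 - 7*sin(9*z/2)/9


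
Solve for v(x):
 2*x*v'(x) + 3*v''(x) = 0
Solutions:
 v(x) = C1 + C2*erf(sqrt(3)*x/3)


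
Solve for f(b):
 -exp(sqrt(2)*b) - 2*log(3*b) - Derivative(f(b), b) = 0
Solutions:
 f(b) = C1 - 2*b*log(b) + 2*b*(1 - log(3)) - sqrt(2)*exp(sqrt(2)*b)/2


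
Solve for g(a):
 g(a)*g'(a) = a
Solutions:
 g(a) = -sqrt(C1 + a^2)
 g(a) = sqrt(C1 + a^2)


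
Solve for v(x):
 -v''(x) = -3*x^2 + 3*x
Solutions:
 v(x) = C1 + C2*x + x^4/4 - x^3/2


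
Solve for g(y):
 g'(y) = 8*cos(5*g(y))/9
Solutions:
 -8*y/9 - log(sin(5*g(y)) - 1)/10 + log(sin(5*g(y)) + 1)/10 = C1


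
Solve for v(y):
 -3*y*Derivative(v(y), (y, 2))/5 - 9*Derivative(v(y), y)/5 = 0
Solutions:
 v(y) = C1 + C2/y^2


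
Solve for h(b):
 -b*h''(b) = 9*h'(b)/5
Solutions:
 h(b) = C1 + C2/b^(4/5)


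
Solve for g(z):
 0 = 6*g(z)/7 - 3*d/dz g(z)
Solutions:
 g(z) = C1*exp(2*z/7)


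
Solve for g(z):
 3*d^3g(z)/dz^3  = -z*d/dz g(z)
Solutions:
 g(z) = C1 + Integral(C2*airyai(-3^(2/3)*z/3) + C3*airybi(-3^(2/3)*z/3), z)


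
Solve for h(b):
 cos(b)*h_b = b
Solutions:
 h(b) = C1 + Integral(b/cos(b), b)


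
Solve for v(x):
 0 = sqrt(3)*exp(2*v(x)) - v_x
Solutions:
 v(x) = log(-sqrt(-1/(C1 + sqrt(3)*x))) - log(2)/2
 v(x) = log(-1/(C1 + sqrt(3)*x))/2 - log(2)/2


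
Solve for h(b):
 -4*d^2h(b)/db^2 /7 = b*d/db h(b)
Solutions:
 h(b) = C1 + C2*erf(sqrt(14)*b/4)


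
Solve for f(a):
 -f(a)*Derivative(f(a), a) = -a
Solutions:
 f(a) = -sqrt(C1 + a^2)
 f(a) = sqrt(C1 + a^2)


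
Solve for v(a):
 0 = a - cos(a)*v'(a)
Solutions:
 v(a) = C1 + Integral(a/cos(a), a)


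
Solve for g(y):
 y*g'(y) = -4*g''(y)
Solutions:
 g(y) = C1 + C2*erf(sqrt(2)*y/4)


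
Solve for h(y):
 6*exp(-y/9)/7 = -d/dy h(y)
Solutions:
 h(y) = C1 + 54*exp(-y/9)/7


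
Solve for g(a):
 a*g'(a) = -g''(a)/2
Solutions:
 g(a) = C1 + C2*erf(a)


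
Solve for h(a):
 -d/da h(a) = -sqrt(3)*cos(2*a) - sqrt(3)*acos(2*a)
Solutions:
 h(a) = C1 + sqrt(3)*(a*acos(2*a) - sqrt(1 - 4*a^2)/2) + sqrt(3)*sin(2*a)/2


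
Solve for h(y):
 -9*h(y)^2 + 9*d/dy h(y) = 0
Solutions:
 h(y) = -1/(C1 + y)


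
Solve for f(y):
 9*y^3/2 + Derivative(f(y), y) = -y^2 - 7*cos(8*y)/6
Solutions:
 f(y) = C1 - 9*y^4/8 - y^3/3 - 7*sin(8*y)/48


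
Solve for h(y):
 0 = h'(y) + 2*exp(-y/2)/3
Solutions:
 h(y) = C1 + 4*exp(-y/2)/3


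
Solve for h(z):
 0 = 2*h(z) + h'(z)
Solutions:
 h(z) = C1*exp(-2*z)


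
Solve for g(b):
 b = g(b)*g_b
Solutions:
 g(b) = -sqrt(C1 + b^2)
 g(b) = sqrt(C1 + b^2)


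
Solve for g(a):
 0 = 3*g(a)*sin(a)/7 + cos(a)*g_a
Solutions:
 g(a) = C1*cos(a)^(3/7)


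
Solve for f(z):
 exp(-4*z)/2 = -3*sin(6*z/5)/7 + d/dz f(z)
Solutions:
 f(z) = C1 - 5*cos(6*z/5)/14 - exp(-4*z)/8


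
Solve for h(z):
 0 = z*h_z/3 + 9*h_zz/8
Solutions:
 h(z) = C1 + C2*erf(2*sqrt(3)*z/9)


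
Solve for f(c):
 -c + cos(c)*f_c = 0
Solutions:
 f(c) = C1 + Integral(c/cos(c), c)


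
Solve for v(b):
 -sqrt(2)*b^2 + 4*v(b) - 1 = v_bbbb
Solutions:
 v(b) = C1*exp(-sqrt(2)*b) + C2*exp(sqrt(2)*b) + C3*sin(sqrt(2)*b) + C4*cos(sqrt(2)*b) + sqrt(2)*b^2/4 + 1/4


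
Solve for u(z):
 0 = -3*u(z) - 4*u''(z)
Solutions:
 u(z) = C1*sin(sqrt(3)*z/2) + C2*cos(sqrt(3)*z/2)


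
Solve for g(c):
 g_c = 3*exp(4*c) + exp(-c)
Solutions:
 g(c) = C1 + 3*exp(4*c)/4 - exp(-c)


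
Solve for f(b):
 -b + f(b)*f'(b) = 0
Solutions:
 f(b) = -sqrt(C1 + b^2)
 f(b) = sqrt(C1 + b^2)


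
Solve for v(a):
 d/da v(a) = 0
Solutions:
 v(a) = C1


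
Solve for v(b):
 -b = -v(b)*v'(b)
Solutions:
 v(b) = -sqrt(C1 + b^2)
 v(b) = sqrt(C1 + b^2)


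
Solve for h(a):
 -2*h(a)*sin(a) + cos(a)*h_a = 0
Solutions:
 h(a) = C1/cos(a)^2


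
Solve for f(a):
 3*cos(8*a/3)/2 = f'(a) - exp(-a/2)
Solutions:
 f(a) = C1 + 9*sin(8*a/3)/16 - 2*exp(-a/2)


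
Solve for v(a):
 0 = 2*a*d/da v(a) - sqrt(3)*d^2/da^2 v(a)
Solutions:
 v(a) = C1 + C2*erfi(3^(3/4)*a/3)


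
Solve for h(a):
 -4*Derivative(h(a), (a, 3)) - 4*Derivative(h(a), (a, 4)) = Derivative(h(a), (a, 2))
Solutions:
 h(a) = C1 + C4*exp(-a/2) + a*(C2 + C3/sqrt(exp(a)))


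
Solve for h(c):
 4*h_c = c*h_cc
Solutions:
 h(c) = C1 + C2*c^5


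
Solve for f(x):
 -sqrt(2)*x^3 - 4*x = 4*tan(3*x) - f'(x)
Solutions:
 f(x) = C1 + sqrt(2)*x^4/4 + 2*x^2 - 4*log(cos(3*x))/3


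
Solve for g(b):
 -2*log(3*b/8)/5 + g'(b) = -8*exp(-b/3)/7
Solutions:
 g(b) = C1 + 2*b*log(b)/5 + 2*b*(-3*log(2) - 1 + log(3))/5 + 24*exp(-b/3)/7


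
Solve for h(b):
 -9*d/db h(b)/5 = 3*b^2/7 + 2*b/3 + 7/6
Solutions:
 h(b) = C1 - 5*b^3/63 - 5*b^2/27 - 35*b/54


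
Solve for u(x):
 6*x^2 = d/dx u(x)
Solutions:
 u(x) = C1 + 2*x^3


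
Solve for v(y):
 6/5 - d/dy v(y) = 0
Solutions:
 v(y) = C1 + 6*y/5


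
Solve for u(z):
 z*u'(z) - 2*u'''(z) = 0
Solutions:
 u(z) = C1 + Integral(C2*airyai(2^(2/3)*z/2) + C3*airybi(2^(2/3)*z/2), z)


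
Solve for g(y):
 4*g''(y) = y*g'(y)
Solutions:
 g(y) = C1 + C2*erfi(sqrt(2)*y/4)


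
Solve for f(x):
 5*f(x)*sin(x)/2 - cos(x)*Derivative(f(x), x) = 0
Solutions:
 f(x) = C1/cos(x)^(5/2)


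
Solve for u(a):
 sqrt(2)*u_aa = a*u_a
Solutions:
 u(a) = C1 + C2*erfi(2^(1/4)*a/2)


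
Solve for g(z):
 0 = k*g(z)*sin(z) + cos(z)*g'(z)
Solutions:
 g(z) = C1*exp(k*log(cos(z)))


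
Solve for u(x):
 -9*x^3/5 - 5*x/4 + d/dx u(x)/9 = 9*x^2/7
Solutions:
 u(x) = C1 + 81*x^4/20 + 27*x^3/7 + 45*x^2/8


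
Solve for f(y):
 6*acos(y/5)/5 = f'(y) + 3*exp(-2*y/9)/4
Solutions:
 f(y) = C1 + 6*y*acos(y/5)/5 - 6*sqrt(25 - y^2)/5 + 27*exp(-2*y/9)/8


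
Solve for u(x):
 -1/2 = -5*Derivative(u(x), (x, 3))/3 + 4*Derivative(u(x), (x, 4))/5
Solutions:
 u(x) = C1 + C2*x + C3*x^2 + C4*exp(25*x/12) + x^3/20


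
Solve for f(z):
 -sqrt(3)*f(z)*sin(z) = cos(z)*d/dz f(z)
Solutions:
 f(z) = C1*cos(z)^(sqrt(3))


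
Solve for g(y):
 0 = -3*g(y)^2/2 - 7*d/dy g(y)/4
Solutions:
 g(y) = 7/(C1 + 6*y)


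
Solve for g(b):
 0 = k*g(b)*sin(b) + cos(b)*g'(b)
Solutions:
 g(b) = C1*exp(k*log(cos(b)))


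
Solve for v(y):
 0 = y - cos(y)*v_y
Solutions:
 v(y) = C1 + Integral(y/cos(y), y)


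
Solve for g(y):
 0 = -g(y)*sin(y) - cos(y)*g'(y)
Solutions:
 g(y) = C1*cos(y)


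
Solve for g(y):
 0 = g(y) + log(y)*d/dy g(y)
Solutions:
 g(y) = C1*exp(-li(y))


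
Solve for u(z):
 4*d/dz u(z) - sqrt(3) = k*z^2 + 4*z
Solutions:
 u(z) = C1 + k*z^3/12 + z^2/2 + sqrt(3)*z/4


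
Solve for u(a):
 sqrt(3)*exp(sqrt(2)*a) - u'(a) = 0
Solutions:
 u(a) = C1 + sqrt(6)*exp(sqrt(2)*a)/2


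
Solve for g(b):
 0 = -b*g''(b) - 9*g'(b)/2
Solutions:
 g(b) = C1 + C2/b^(7/2)


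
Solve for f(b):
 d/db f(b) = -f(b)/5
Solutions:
 f(b) = C1*exp(-b/5)


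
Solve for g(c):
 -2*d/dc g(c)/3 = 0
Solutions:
 g(c) = C1


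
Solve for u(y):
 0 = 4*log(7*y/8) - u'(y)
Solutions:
 u(y) = C1 + 4*y*log(y) - 4*y + y*log(2401/4096)


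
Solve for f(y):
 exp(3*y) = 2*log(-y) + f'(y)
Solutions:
 f(y) = C1 - 2*y*log(-y) + 2*y + exp(3*y)/3


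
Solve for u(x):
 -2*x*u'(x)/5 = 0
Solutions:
 u(x) = C1


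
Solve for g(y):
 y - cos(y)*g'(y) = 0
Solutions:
 g(y) = C1 + Integral(y/cos(y), y)


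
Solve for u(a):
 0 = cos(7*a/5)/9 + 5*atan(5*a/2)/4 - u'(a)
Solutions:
 u(a) = C1 + 5*a*atan(5*a/2)/4 - log(25*a^2 + 4)/4 + 5*sin(7*a/5)/63


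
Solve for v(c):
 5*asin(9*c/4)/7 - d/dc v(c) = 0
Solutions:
 v(c) = C1 + 5*c*asin(9*c/4)/7 + 5*sqrt(16 - 81*c^2)/63


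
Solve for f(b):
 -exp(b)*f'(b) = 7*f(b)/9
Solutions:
 f(b) = C1*exp(7*exp(-b)/9)


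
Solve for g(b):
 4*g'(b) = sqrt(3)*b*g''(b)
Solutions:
 g(b) = C1 + C2*b^(1 + 4*sqrt(3)/3)


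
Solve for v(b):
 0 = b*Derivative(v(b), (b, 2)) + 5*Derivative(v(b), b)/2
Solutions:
 v(b) = C1 + C2/b^(3/2)


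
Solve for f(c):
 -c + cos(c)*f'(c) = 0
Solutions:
 f(c) = C1 + Integral(c/cos(c), c)


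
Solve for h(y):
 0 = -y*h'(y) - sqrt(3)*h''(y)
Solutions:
 h(y) = C1 + C2*erf(sqrt(2)*3^(3/4)*y/6)


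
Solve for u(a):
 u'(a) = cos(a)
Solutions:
 u(a) = C1 + sin(a)


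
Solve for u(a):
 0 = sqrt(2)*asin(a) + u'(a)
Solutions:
 u(a) = C1 - sqrt(2)*(a*asin(a) + sqrt(1 - a^2))


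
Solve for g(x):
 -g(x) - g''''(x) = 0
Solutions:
 g(x) = (C1*sin(sqrt(2)*x/2) + C2*cos(sqrt(2)*x/2))*exp(-sqrt(2)*x/2) + (C3*sin(sqrt(2)*x/2) + C4*cos(sqrt(2)*x/2))*exp(sqrt(2)*x/2)


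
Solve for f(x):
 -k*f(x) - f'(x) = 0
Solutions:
 f(x) = C1*exp(-k*x)


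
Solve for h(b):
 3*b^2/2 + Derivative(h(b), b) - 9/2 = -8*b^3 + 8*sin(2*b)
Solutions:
 h(b) = C1 - 2*b^4 - b^3/2 + 9*b/2 - 4*cos(2*b)


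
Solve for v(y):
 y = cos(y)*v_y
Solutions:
 v(y) = C1 + Integral(y/cos(y), y)


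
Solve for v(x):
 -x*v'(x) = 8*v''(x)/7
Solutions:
 v(x) = C1 + C2*erf(sqrt(7)*x/4)


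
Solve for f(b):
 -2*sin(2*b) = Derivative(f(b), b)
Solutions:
 f(b) = C1 + cos(2*b)


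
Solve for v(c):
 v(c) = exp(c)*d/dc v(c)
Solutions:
 v(c) = C1*exp(-exp(-c))


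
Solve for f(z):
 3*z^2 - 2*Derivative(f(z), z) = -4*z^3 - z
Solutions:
 f(z) = C1 + z^4/2 + z^3/2 + z^2/4


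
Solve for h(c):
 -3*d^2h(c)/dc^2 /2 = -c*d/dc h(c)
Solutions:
 h(c) = C1 + C2*erfi(sqrt(3)*c/3)


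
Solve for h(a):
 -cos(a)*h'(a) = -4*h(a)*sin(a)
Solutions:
 h(a) = C1/cos(a)^4


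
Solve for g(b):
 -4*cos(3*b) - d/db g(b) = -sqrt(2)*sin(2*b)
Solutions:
 g(b) = C1 - 4*sin(3*b)/3 - sqrt(2)*cos(2*b)/2


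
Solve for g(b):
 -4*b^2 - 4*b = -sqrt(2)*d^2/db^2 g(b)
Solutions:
 g(b) = C1 + C2*b + sqrt(2)*b^4/6 + sqrt(2)*b^3/3


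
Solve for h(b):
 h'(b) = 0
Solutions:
 h(b) = C1


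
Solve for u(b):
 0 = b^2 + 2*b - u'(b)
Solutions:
 u(b) = C1 + b^3/3 + b^2


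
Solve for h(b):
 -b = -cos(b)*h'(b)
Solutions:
 h(b) = C1 + Integral(b/cos(b), b)


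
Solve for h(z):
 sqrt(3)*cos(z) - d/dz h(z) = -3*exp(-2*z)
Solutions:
 h(z) = C1 + sqrt(3)*sin(z) - 3*exp(-2*z)/2


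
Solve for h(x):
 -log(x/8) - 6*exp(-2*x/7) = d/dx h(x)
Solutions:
 h(x) = C1 - x*log(x) + x*(1 + 3*log(2)) + 21*exp(-2*x/7)


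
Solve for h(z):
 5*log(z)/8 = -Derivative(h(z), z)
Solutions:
 h(z) = C1 - 5*z*log(z)/8 + 5*z/8


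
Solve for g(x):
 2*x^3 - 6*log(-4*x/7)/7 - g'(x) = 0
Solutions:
 g(x) = C1 + x^4/2 - 6*x*log(-x)/7 + 6*x*(-2*log(2) + 1 + log(7))/7


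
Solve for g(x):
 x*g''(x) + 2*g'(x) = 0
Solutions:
 g(x) = C1 + C2/x


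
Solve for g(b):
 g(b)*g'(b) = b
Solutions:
 g(b) = -sqrt(C1 + b^2)
 g(b) = sqrt(C1 + b^2)


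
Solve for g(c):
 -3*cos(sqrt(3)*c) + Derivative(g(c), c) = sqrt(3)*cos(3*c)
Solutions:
 g(c) = C1 + sqrt(3)*sin(3*c)/3 + sqrt(3)*sin(sqrt(3)*c)


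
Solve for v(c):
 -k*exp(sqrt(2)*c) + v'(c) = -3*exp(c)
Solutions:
 v(c) = C1 + sqrt(2)*k*exp(sqrt(2)*c)/2 - 3*exp(c)


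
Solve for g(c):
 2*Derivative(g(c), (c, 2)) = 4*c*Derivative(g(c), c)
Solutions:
 g(c) = C1 + C2*erfi(c)


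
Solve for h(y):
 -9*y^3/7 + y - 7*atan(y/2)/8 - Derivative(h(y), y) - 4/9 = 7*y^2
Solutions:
 h(y) = C1 - 9*y^4/28 - 7*y^3/3 + y^2/2 - 7*y*atan(y/2)/8 - 4*y/9 + 7*log(y^2 + 4)/8


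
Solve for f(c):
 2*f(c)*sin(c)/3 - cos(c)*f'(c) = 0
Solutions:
 f(c) = C1/cos(c)^(2/3)


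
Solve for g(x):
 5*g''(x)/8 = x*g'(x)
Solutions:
 g(x) = C1 + C2*erfi(2*sqrt(5)*x/5)


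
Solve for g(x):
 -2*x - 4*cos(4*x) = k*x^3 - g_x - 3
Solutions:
 g(x) = C1 + k*x^4/4 + x^2 - 3*x + sin(4*x)


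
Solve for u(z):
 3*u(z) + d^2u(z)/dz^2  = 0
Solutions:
 u(z) = C1*sin(sqrt(3)*z) + C2*cos(sqrt(3)*z)


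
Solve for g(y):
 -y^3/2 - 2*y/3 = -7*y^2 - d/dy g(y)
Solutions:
 g(y) = C1 + y^4/8 - 7*y^3/3 + y^2/3


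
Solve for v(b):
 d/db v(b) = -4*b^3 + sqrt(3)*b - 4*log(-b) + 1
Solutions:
 v(b) = C1 - b^4 + sqrt(3)*b^2/2 - 4*b*log(-b) + 5*b


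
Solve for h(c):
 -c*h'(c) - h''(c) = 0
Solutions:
 h(c) = C1 + C2*erf(sqrt(2)*c/2)


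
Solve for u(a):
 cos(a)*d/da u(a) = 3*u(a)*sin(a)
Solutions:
 u(a) = C1/cos(a)^3


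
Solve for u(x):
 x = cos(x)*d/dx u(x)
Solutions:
 u(x) = C1 + Integral(x/cos(x), x)


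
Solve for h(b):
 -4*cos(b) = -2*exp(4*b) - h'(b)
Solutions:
 h(b) = C1 - exp(4*b)/2 + 4*sin(b)


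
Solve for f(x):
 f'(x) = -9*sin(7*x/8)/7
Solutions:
 f(x) = C1 + 72*cos(7*x/8)/49


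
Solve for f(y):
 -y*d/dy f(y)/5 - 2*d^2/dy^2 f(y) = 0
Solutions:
 f(y) = C1 + C2*erf(sqrt(5)*y/10)


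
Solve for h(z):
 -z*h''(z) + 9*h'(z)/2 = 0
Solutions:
 h(z) = C1 + C2*z^(11/2)


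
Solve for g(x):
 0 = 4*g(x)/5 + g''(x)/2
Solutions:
 g(x) = C1*sin(2*sqrt(10)*x/5) + C2*cos(2*sqrt(10)*x/5)


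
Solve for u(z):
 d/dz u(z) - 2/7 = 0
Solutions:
 u(z) = C1 + 2*z/7


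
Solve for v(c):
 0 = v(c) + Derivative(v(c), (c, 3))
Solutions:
 v(c) = C3*exp(-c) + (C1*sin(sqrt(3)*c/2) + C2*cos(sqrt(3)*c/2))*exp(c/2)


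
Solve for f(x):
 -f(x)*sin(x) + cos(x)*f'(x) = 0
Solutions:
 f(x) = C1/cos(x)


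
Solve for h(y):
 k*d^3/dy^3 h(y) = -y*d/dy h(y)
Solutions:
 h(y) = C1 + Integral(C2*airyai(y*(-1/k)^(1/3)) + C3*airybi(y*(-1/k)^(1/3)), y)


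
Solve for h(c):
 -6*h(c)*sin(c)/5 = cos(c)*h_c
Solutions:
 h(c) = C1*cos(c)^(6/5)


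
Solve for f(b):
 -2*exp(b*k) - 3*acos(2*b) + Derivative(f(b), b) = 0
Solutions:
 f(b) = C1 + 3*b*acos(2*b) - 3*sqrt(1 - 4*b^2)/2 + 2*Piecewise((exp(b*k)/k, Ne(k, 0)), (b, True))


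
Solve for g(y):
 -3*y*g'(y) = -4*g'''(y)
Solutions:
 g(y) = C1 + Integral(C2*airyai(6^(1/3)*y/2) + C3*airybi(6^(1/3)*y/2), y)


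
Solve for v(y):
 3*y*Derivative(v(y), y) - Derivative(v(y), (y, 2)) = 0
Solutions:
 v(y) = C1 + C2*erfi(sqrt(6)*y/2)


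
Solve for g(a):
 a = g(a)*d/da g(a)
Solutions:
 g(a) = -sqrt(C1 + a^2)
 g(a) = sqrt(C1 + a^2)


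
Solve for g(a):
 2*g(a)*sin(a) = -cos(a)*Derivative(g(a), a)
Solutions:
 g(a) = C1*cos(a)^2


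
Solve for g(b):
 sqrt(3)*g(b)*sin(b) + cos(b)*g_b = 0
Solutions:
 g(b) = C1*cos(b)^(sqrt(3))


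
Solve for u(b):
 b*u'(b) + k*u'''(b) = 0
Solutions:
 u(b) = C1 + Integral(C2*airyai(b*(-1/k)^(1/3)) + C3*airybi(b*(-1/k)^(1/3)), b)


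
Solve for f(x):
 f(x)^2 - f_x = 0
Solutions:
 f(x) = -1/(C1 + x)


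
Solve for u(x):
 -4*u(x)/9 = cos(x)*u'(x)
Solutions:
 u(x) = C1*(sin(x) - 1)^(2/9)/(sin(x) + 1)^(2/9)


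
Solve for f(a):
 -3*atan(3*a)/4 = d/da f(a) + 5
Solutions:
 f(a) = C1 - 3*a*atan(3*a)/4 - 5*a + log(9*a^2 + 1)/8


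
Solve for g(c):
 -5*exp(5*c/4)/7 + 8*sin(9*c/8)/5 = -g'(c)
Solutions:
 g(c) = C1 + 4*exp(5*c/4)/7 + 64*cos(9*c/8)/45


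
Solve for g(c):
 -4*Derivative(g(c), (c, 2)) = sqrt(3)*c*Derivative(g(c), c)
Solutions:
 g(c) = C1 + C2*erf(sqrt(2)*3^(1/4)*c/4)


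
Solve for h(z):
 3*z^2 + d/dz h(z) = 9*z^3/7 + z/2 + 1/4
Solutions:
 h(z) = C1 + 9*z^4/28 - z^3 + z^2/4 + z/4


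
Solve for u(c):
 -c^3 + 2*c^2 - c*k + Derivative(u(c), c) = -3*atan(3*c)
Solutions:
 u(c) = C1 + c^4/4 - 2*c^3/3 + c^2*k/2 - 3*c*atan(3*c) + log(9*c^2 + 1)/2


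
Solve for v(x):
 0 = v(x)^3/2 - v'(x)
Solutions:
 v(x) = -sqrt(-1/(C1 + x))
 v(x) = sqrt(-1/(C1 + x))


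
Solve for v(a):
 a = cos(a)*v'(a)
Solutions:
 v(a) = C1 + Integral(a/cos(a), a)


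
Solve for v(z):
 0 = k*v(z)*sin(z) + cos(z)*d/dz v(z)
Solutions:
 v(z) = C1*exp(k*log(cos(z)))


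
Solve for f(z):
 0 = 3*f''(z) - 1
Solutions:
 f(z) = C1 + C2*z + z^2/6


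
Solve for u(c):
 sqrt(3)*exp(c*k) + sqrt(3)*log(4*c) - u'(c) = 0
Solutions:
 u(c) = C1 + sqrt(3)*c*log(c) + sqrt(3)*c*(-1 + 2*log(2)) + Piecewise((sqrt(3)*exp(c*k)/k, Ne(k, 0)), (sqrt(3)*c, True))


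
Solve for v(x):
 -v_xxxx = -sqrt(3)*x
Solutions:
 v(x) = C1 + C2*x + C3*x^2 + C4*x^3 + sqrt(3)*x^5/120


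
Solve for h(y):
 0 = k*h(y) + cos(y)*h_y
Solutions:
 h(y) = C1*exp(k*(log(sin(y) - 1) - log(sin(y) + 1))/2)


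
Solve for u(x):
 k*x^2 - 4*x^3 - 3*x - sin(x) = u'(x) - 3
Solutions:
 u(x) = C1 + k*x^3/3 - x^4 - 3*x^2/2 + 3*x + cos(x)


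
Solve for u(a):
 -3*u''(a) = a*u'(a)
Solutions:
 u(a) = C1 + C2*erf(sqrt(6)*a/6)


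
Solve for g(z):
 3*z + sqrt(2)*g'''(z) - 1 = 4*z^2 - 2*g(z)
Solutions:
 g(z) = C3*exp(-2^(1/6)*z) + 2*z^2 - 3*z/2 + (C1*sin(2^(1/6)*sqrt(3)*z/2) + C2*cos(2^(1/6)*sqrt(3)*z/2))*exp(2^(1/6)*z/2) + 1/2


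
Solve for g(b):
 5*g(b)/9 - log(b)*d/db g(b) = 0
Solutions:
 g(b) = C1*exp(5*li(b)/9)


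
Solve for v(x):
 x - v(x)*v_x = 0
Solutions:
 v(x) = -sqrt(C1 + x^2)
 v(x) = sqrt(C1 + x^2)


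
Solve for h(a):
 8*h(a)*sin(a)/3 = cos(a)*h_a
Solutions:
 h(a) = C1/cos(a)^(8/3)


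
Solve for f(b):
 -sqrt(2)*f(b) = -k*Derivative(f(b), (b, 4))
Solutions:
 f(b) = C1*exp(-2^(1/8)*b*(1/k)^(1/4)) + C2*exp(2^(1/8)*b*(1/k)^(1/4)) + C3*exp(-2^(1/8)*I*b*(1/k)^(1/4)) + C4*exp(2^(1/8)*I*b*(1/k)^(1/4))


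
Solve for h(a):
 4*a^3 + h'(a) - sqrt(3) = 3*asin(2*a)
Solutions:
 h(a) = C1 - a^4 + 3*a*asin(2*a) + sqrt(3)*a + 3*sqrt(1 - 4*a^2)/2


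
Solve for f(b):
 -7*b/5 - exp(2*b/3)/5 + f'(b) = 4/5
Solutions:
 f(b) = C1 + 7*b^2/10 + 4*b/5 + 3*exp(2*b/3)/10


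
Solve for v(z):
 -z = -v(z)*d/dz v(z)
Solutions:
 v(z) = -sqrt(C1 + z^2)
 v(z) = sqrt(C1 + z^2)


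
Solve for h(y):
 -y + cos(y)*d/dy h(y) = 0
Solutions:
 h(y) = C1 + Integral(y/cos(y), y)


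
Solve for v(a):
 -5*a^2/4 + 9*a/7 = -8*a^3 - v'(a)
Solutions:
 v(a) = C1 - 2*a^4 + 5*a^3/12 - 9*a^2/14


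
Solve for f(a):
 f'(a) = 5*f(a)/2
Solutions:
 f(a) = C1*exp(5*a/2)


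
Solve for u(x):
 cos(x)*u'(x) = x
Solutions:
 u(x) = C1 + Integral(x/cos(x), x)


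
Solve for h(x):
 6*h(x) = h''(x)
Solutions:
 h(x) = C1*exp(-sqrt(6)*x) + C2*exp(sqrt(6)*x)


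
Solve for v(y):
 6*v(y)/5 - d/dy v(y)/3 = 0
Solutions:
 v(y) = C1*exp(18*y/5)


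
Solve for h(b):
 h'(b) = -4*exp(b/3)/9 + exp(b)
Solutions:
 h(b) = C1 - 4*exp(b/3)/3 + exp(b)


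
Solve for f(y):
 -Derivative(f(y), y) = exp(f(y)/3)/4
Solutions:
 f(y) = 3*log(1/(C1 + y)) + 3*log(12)


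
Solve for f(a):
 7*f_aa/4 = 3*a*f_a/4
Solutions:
 f(a) = C1 + C2*erfi(sqrt(42)*a/14)


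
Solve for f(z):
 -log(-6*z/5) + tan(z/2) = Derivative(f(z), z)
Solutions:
 f(z) = C1 - z*log(-z) - z*log(6) + z + z*log(5) - 2*log(cos(z/2))


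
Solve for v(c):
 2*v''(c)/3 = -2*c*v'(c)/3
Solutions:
 v(c) = C1 + C2*erf(sqrt(2)*c/2)


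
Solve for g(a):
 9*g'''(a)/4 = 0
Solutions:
 g(a) = C1 + C2*a + C3*a^2


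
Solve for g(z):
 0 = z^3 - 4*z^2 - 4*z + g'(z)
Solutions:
 g(z) = C1 - z^4/4 + 4*z^3/3 + 2*z^2


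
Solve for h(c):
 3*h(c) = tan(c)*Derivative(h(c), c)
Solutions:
 h(c) = C1*sin(c)^3


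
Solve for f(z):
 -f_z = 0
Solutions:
 f(z) = C1


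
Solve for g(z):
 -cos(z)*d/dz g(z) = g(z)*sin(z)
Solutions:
 g(z) = C1*cos(z)


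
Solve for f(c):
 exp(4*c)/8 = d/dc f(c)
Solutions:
 f(c) = C1 + exp(4*c)/32


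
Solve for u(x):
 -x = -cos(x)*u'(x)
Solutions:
 u(x) = C1 + Integral(x/cos(x), x)


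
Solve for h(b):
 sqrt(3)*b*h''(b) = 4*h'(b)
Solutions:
 h(b) = C1 + C2*b^(1 + 4*sqrt(3)/3)


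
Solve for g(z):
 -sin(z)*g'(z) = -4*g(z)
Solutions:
 g(z) = C1*(cos(z)^2 - 2*cos(z) + 1)/(cos(z)^2 + 2*cos(z) + 1)


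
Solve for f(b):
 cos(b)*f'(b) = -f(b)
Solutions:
 f(b) = C1*sqrt(sin(b) - 1)/sqrt(sin(b) + 1)


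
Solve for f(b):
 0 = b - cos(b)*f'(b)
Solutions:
 f(b) = C1 + Integral(b/cos(b), b)


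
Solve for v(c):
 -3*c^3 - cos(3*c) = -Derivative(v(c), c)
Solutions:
 v(c) = C1 + 3*c^4/4 + sin(3*c)/3


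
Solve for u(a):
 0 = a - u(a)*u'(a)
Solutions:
 u(a) = -sqrt(C1 + a^2)
 u(a) = sqrt(C1 + a^2)


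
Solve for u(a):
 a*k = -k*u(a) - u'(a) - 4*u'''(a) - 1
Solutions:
 u(a) = C1*exp(a*(3^(1/3)*(9*k + sqrt(3)*sqrt(27*k^2 + 1))^(1/3)/12 - 3^(5/6)*I*(9*k + sqrt(3)*sqrt(27*k^2 + 1))^(1/3)/12 + 1/((-3^(1/3) + 3^(5/6)*I)*(9*k + sqrt(3)*sqrt(27*k^2 + 1))^(1/3)))) + C2*exp(a*(3^(1/3)*(9*k + sqrt(3)*sqrt(27*k^2 + 1))^(1/3)/12 + 3^(5/6)*I*(9*k + sqrt(3)*sqrt(27*k^2 + 1))^(1/3)/12 - 1/((3^(1/3) + 3^(5/6)*I)*(9*k + sqrt(3)*sqrt(27*k^2 + 1))^(1/3)))) + C3*exp(3^(1/3)*a*(-(9*k + sqrt(3)*sqrt(27*k^2 + 1))^(1/3) + 3^(1/3)/(9*k + sqrt(3)*sqrt(27*k^2 + 1))^(1/3))/6) - a


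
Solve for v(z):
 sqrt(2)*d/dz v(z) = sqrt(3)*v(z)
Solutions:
 v(z) = C1*exp(sqrt(6)*z/2)


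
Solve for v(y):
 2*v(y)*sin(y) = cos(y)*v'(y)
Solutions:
 v(y) = C1/cos(y)^2


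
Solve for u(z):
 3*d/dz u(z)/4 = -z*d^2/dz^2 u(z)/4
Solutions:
 u(z) = C1 + C2/z^2


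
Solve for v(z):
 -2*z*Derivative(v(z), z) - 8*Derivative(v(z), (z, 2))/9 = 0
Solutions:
 v(z) = C1 + C2*erf(3*sqrt(2)*z/4)


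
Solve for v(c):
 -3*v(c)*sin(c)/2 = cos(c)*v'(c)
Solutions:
 v(c) = C1*cos(c)^(3/2)


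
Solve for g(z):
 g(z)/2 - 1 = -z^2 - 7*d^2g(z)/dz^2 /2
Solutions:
 g(z) = C1*sin(sqrt(7)*z/7) + C2*cos(sqrt(7)*z/7) - 2*z^2 + 30


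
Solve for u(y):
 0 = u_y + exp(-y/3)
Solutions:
 u(y) = C1 + 3*exp(-y/3)


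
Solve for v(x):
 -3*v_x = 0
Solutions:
 v(x) = C1


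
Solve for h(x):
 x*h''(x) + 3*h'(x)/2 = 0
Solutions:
 h(x) = C1 + C2/sqrt(x)


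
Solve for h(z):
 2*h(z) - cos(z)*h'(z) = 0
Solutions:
 h(z) = C1*(sin(z) + 1)/(sin(z) - 1)


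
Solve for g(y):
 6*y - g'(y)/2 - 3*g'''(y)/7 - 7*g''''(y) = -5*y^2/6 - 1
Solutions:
 g(y) = C1 + C2*exp(y*(-4 + 2*2^(2/3)/(49*sqrt(117705) + 16811)^(1/3) + 2^(1/3)*(49*sqrt(117705) + 16811)^(1/3))/196)*sin(2^(1/3)*sqrt(3)*y*(-(49*sqrt(117705) + 16811)^(1/3) + 2*2^(1/3)/(49*sqrt(117705) + 16811)^(1/3))/196) + C3*exp(y*(-4 + 2*2^(2/3)/(49*sqrt(117705) + 16811)^(1/3) + 2^(1/3)*(49*sqrt(117705) + 16811)^(1/3))/196)*cos(2^(1/3)*sqrt(3)*y*(-(49*sqrt(117705) + 16811)^(1/3) + 2*2^(1/3)/(49*sqrt(117705) + 16811)^(1/3))/196) + C4*exp(-y*(2*2^(2/3)/(49*sqrt(117705) + 16811)^(1/3) + 2 + 2^(1/3)*(49*sqrt(117705) + 16811)^(1/3))/98) + 5*y^3/9 + 6*y^2 - 6*y/7


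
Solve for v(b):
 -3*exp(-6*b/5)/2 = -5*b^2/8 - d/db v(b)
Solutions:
 v(b) = C1 - 5*b^3/24 - 5*exp(-6*b/5)/4


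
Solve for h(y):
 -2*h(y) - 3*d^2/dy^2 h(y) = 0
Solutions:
 h(y) = C1*sin(sqrt(6)*y/3) + C2*cos(sqrt(6)*y/3)


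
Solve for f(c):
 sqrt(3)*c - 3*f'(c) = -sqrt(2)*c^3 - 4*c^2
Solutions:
 f(c) = C1 + sqrt(2)*c^4/12 + 4*c^3/9 + sqrt(3)*c^2/6


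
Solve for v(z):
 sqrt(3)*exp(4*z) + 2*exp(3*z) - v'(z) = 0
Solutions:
 v(z) = C1 + sqrt(3)*exp(4*z)/4 + 2*exp(3*z)/3


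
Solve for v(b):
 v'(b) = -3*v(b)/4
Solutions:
 v(b) = C1*exp(-3*b/4)


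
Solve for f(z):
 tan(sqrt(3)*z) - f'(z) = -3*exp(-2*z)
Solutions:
 f(z) = C1 + sqrt(3)*log(tan(sqrt(3)*z)^2 + 1)/6 - 3*exp(-2*z)/2


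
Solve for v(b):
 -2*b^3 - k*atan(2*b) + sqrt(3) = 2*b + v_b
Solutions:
 v(b) = C1 - b^4/2 - b^2 + sqrt(3)*b - k*(b*atan(2*b) - log(4*b^2 + 1)/4)


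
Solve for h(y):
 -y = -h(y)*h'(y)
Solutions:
 h(y) = -sqrt(C1 + y^2)
 h(y) = sqrt(C1 + y^2)


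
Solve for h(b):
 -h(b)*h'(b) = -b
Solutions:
 h(b) = -sqrt(C1 + b^2)
 h(b) = sqrt(C1 + b^2)


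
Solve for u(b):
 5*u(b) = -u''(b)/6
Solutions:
 u(b) = C1*sin(sqrt(30)*b) + C2*cos(sqrt(30)*b)


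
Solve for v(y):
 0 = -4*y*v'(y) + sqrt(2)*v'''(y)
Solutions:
 v(y) = C1 + Integral(C2*airyai(sqrt(2)*y) + C3*airybi(sqrt(2)*y), y)


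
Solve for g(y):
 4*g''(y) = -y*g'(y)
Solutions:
 g(y) = C1 + C2*erf(sqrt(2)*y/4)


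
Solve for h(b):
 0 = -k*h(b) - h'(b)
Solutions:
 h(b) = C1*exp(-b*k)


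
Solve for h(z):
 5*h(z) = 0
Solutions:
 h(z) = 0


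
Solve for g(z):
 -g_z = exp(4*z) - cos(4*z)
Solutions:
 g(z) = C1 - exp(4*z)/4 + sin(4*z)/4


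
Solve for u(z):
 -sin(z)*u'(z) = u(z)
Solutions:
 u(z) = C1*sqrt(cos(z) + 1)/sqrt(cos(z) - 1)


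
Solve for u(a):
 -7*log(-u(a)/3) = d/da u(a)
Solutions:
 Integral(1/(log(-_y) - log(3)), (_y, u(a)))/7 = C1 - a


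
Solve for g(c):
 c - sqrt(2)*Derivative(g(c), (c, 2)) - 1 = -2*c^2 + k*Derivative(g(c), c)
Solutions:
 g(c) = C1 + C2*exp(-sqrt(2)*c*k/2) + 2*c^3/(3*k) + c^2/(2*k) - 2*sqrt(2)*c^2/k^2 - c/k - sqrt(2)*c/k^2 + 8*c/k^3


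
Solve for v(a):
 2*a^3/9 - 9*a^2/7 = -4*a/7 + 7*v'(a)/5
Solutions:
 v(a) = C1 + 5*a^4/126 - 15*a^3/49 + 10*a^2/49


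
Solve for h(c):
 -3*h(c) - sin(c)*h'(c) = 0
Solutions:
 h(c) = C1*(cos(c) + 1)^(3/2)/(cos(c) - 1)^(3/2)


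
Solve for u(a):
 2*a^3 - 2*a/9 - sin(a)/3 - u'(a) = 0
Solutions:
 u(a) = C1 + a^4/2 - a^2/9 + cos(a)/3


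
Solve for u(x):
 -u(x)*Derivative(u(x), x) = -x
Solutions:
 u(x) = -sqrt(C1 + x^2)
 u(x) = sqrt(C1 + x^2)


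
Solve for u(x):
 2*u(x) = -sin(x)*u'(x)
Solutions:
 u(x) = C1*(cos(x) + 1)/(cos(x) - 1)


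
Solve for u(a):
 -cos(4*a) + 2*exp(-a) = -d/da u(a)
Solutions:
 u(a) = C1 + sin(4*a)/4 + 2*exp(-a)


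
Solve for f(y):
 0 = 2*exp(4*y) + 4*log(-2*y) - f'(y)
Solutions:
 f(y) = C1 + 4*y*log(-y) + 4*y*(-1 + log(2)) + exp(4*y)/2


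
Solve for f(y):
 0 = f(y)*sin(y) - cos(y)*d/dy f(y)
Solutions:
 f(y) = C1/cos(y)


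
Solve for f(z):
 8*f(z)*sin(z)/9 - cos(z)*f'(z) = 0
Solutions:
 f(z) = C1/cos(z)^(8/9)


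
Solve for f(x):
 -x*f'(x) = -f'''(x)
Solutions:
 f(x) = C1 + Integral(C2*airyai(x) + C3*airybi(x), x)


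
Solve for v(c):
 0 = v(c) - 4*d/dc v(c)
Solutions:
 v(c) = C1*exp(c/4)


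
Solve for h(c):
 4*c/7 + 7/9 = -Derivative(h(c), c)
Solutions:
 h(c) = C1 - 2*c^2/7 - 7*c/9


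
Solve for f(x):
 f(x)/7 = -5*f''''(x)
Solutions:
 f(x) = (C1*sin(sqrt(2)*35^(3/4)*x/70) + C2*cos(sqrt(2)*35^(3/4)*x/70))*exp(-sqrt(2)*35^(3/4)*x/70) + (C3*sin(sqrt(2)*35^(3/4)*x/70) + C4*cos(sqrt(2)*35^(3/4)*x/70))*exp(sqrt(2)*35^(3/4)*x/70)


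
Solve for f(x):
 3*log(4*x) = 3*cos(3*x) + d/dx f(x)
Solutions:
 f(x) = C1 + 3*x*log(x) - 3*x + 6*x*log(2) - sin(3*x)


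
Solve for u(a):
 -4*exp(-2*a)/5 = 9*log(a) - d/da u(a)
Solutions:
 u(a) = C1 + 9*a*log(a) - 9*a - 2*exp(-2*a)/5


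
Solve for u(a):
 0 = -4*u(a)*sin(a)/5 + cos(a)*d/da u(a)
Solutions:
 u(a) = C1/cos(a)^(4/5)


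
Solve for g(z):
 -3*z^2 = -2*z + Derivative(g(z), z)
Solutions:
 g(z) = C1 - z^3 + z^2


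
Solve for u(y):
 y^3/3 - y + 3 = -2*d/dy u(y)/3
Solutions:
 u(y) = C1 - y^4/8 + 3*y^2/4 - 9*y/2


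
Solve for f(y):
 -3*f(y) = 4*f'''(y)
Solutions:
 f(y) = C3*exp(-6^(1/3)*y/2) + (C1*sin(2^(1/3)*3^(5/6)*y/4) + C2*cos(2^(1/3)*3^(5/6)*y/4))*exp(6^(1/3)*y/4)


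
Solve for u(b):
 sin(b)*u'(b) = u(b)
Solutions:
 u(b) = C1*sqrt(cos(b) - 1)/sqrt(cos(b) + 1)


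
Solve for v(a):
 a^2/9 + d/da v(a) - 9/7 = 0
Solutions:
 v(a) = C1 - a^3/27 + 9*a/7


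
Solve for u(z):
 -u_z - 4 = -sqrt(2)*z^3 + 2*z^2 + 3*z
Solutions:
 u(z) = C1 + sqrt(2)*z^4/4 - 2*z^3/3 - 3*z^2/2 - 4*z


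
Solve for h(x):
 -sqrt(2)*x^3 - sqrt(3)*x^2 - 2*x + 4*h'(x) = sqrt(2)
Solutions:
 h(x) = C1 + sqrt(2)*x^4/16 + sqrt(3)*x^3/12 + x^2/4 + sqrt(2)*x/4


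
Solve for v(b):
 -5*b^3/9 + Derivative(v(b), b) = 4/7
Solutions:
 v(b) = C1 + 5*b^4/36 + 4*b/7


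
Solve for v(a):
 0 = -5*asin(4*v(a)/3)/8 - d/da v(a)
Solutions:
 Integral(1/asin(4*_y/3), (_y, v(a))) = C1 - 5*a/8


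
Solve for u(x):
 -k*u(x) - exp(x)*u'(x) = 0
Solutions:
 u(x) = C1*exp(k*exp(-x))


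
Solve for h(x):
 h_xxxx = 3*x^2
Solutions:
 h(x) = C1 + C2*x + C3*x^2 + C4*x^3 + x^6/120


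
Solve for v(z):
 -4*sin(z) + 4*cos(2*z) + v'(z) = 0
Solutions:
 v(z) = C1 - 2*sin(2*z) - 4*cos(z)


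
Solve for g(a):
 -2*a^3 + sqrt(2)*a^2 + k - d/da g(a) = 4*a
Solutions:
 g(a) = C1 - a^4/2 + sqrt(2)*a^3/3 - 2*a^2 + a*k


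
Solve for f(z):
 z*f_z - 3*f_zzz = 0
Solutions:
 f(z) = C1 + Integral(C2*airyai(3^(2/3)*z/3) + C3*airybi(3^(2/3)*z/3), z)


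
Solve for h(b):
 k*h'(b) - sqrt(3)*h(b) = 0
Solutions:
 h(b) = C1*exp(sqrt(3)*b/k)


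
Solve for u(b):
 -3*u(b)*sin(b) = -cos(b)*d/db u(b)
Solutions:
 u(b) = C1/cos(b)^3


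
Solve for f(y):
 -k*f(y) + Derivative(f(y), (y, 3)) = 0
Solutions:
 f(y) = C1*exp(k^(1/3)*y) + C2*exp(k^(1/3)*y*(-1 + sqrt(3)*I)/2) + C3*exp(-k^(1/3)*y*(1 + sqrt(3)*I)/2)


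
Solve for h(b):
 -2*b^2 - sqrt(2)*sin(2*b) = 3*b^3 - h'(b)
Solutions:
 h(b) = C1 + 3*b^4/4 + 2*b^3/3 - sqrt(2)*cos(2*b)/2


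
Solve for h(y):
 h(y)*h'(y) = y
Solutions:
 h(y) = -sqrt(C1 + y^2)
 h(y) = sqrt(C1 + y^2)


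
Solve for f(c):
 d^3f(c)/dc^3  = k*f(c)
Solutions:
 f(c) = C1*exp(c*k^(1/3)) + C2*exp(c*k^(1/3)*(-1 + sqrt(3)*I)/2) + C3*exp(-c*k^(1/3)*(1 + sqrt(3)*I)/2)


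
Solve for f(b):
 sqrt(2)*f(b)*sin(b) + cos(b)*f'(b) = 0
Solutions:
 f(b) = C1*cos(b)^(sqrt(2))


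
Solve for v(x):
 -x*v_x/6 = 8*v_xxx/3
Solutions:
 v(x) = C1 + Integral(C2*airyai(-2^(2/3)*x/4) + C3*airybi(-2^(2/3)*x/4), x)


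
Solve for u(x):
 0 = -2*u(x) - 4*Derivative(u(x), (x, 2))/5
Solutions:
 u(x) = C1*sin(sqrt(10)*x/2) + C2*cos(sqrt(10)*x/2)


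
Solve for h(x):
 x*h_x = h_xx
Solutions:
 h(x) = C1 + C2*erfi(sqrt(2)*x/2)


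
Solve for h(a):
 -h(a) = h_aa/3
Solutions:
 h(a) = C1*sin(sqrt(3)*a) + C2*cos(sqrt(3)*a)


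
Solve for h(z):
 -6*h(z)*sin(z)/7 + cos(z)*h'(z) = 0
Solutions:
 h(z) = C1/cos(z)^(6/7)


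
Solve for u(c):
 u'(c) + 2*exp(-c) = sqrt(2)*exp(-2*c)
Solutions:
 u(c) = C1 + 2*exp(-c) - sqrt(2)*exp(-2*c)/2


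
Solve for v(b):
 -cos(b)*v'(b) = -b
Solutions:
 v(b) = C1 + Integral(b/cos(b), b)


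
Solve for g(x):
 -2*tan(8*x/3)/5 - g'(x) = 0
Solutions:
 g(x) = C1 + 3*log(cos(8*x/3))/20


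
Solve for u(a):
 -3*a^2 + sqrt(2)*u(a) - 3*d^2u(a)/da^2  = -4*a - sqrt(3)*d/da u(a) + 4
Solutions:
 u(a) = C1*exp(sqrt(3)*a*(1 - sqrt(1 + 4*sqrt(2)))/6) + C2*exp(sqrt(3)*a*(1 + sqrt(1 + 4*sqrt(2)))/6) + 3*sqrt(2)*a^2/2 - 3*sqrt(3)*a - 2*sqrt(2)*a + 2*sqrt(3) + 9 + 13*sqrt(2)/2


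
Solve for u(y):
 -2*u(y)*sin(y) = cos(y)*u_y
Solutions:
 u(y) = C1*cos(y)^2


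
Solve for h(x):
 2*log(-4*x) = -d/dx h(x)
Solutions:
 h(x) = C1 - 2*x*log(-x) + 2*x*(1 - 2*log(2))


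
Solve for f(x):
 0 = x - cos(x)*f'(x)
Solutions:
 f(x) = C1 + Integral(x/cos(x), x)


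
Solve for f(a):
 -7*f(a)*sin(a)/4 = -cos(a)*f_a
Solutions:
 f(a) = C1/cos(a)^(7/4)


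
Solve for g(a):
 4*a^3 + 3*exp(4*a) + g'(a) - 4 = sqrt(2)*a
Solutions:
 g(a) = C1 - a^4 + sqrt(2)*a^2/2 + 4*a - 3*exp(4*a)/4


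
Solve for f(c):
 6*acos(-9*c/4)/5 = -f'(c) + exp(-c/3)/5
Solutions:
 f(c) = C1 - 6*c*acos(-9*c/4)/5 - 2*sqrt(16 - 81*c^2)/15 - 3*exp(-c/3)/5


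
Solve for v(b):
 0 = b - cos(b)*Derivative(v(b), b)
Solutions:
 v(b) = C1 + Integral(b/cos(b), b)


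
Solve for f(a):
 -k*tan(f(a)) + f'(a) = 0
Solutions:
 f(a) = pi - asin(C1*exp(a*k))
 f(a) = asin(C1*exp(a*k))


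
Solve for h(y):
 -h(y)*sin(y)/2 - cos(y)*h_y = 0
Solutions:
 h(y) = C1*sqrt(cos(y))


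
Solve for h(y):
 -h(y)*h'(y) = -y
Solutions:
 h(y) = -sqrt(C1 + y^2)
 h(y) = sqrt(C1 + y^2)


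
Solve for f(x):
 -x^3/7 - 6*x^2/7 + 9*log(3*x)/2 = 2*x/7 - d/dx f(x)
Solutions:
 f(x) = C1 + x^4/28 + 2*x^3/7 + x^2/7 - 9*x*log(x)/2 - 9*x*log(3)/2 + 9*x/2


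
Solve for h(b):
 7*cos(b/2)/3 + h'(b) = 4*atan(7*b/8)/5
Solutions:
 h(b) = C1 + 4*b*atan(7*b/8)/5 - 16*log(49*b^2 + 64)/35 - 14*sin(b/2)/3


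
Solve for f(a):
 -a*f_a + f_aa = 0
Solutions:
 f(a) = C1 + C2*erfi(sqrt(2)*a/2)


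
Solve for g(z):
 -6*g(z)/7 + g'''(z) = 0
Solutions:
 g(z) = C3*exp(6^(1/3)*7^(2/3)*z/7) + (C1*sin(2^(1/3)*3^(5/6)*7^(2/3)*z/14) + C2*cos(2^(1/3)*3^(5/6)*7^(2/3)*z/14))*exp(-6^(1/3)*7^(2/3)*z/14)


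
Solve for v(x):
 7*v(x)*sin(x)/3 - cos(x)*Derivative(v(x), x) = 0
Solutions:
 v(x) = C1/cos(x)^(7/3)


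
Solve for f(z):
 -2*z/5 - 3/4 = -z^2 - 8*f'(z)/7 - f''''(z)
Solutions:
 f(z) = C1 + C4*exp(-2*7^(2/3)*z/7) - 7*z^3/24 + 7*z^2/40 + 21*z/32 + (C2*sin(sqrt(3)*7^(2/3)*z/7) + C3*cos(sqrt(3)*7^(2/3)*z/7))*exp(7^(2/3)*z/7)


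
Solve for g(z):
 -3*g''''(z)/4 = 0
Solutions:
 g(z) = C1 + C2*z + C3*z^2 + C4*z^3


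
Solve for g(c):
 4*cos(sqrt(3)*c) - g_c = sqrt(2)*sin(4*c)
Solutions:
 g(c) = C1 + 4*sqrt(3)*sin(sqrt(3)*c)/3 + sqrt(2)*cos(4*c)/4


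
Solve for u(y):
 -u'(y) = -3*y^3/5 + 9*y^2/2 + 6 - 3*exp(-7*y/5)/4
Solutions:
 u(y) = C1 + 3*y^4/20 - 3*y^3/2 - 6*y - 15*exp(-7*y/5)/28


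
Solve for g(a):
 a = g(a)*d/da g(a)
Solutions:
 g(a) = -sqrt(C1 + a^2)
 g(a) = sqrt(C1 + a^2)


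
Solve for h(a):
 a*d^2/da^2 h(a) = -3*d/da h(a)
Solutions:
 h(a) = C1 + C2/a^2


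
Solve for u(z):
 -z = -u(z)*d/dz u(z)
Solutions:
 u(z) = -sqrt(C1 + z^2)
 u(z) = sqrt(C1 + z^2)


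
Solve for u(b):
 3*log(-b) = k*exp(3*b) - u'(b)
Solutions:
 u(b) = C1 - 3*b*log(-b) + 3*b + k*exp(3*b)/3


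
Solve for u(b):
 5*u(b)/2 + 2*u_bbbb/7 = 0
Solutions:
 u(b) = (C1*sin(35^(1/4)*b/2) + C2*cos(35^(1/4)*b/2))*exp(-35^(1/4)*b/2) + (C3*sin(35^(1/4)*b/2) + C4*cos(35^(1/4)*b/2))*exp(35^(1/4)*b/2)


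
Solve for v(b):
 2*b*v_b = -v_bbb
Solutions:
 v(b) = C1 + Integral(C2*airyai(-2^(1/3)*b) + C3*airybi(-2^(1/3)*b), b)


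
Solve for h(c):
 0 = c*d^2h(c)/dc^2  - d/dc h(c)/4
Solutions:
 h(c) = C1 + C2*c^(5/4)


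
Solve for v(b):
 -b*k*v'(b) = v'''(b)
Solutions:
 v(b) = C1 + Integral(C2*airyai(b*(-k)^(1/3)) + C3*airybi(b*(-k)^(1/3)), b)


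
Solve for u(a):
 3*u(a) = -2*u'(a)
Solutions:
 u(a) = C1*exp(-3*a/2)


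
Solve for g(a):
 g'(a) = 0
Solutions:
 g(a) = C1


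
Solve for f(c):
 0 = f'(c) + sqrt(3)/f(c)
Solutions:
 f(c) = -sqrt(C1 - 2*sqrt(3)*c)
 f(c) = sqrt(C1 - 2*sqrt(3)*c)


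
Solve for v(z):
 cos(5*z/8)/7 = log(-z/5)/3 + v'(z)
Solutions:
 v(z) = C1 - z*log(-z)/3 + z/3 + z*log(5)/3 + 8*sin(5*z/8)/35


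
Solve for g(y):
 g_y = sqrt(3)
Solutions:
 g(y) = C1 + sqrt(3)*y


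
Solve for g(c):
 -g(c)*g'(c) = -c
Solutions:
 g(c) = -sqrt(C1 + c^2)
 g(c) = sqrt(C1 + c^2)


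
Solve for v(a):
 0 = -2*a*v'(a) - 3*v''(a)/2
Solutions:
 v(a) = C1 + C2*erf(sqrt(6)*a/3)


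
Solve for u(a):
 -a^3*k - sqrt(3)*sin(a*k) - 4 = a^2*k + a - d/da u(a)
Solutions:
 u(a) = C1 + a^4*k/4 + a^3*k/3 + a^2/2 + 4*a - sqrt(3)*cos(a*k)/k


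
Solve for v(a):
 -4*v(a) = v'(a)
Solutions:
 v(a) = C1*exp(-4*a)


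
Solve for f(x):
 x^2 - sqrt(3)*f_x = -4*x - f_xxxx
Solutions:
 f(x) = C1 + C4*exp(3^(1/6)*x) + sqrt(3)*x^3/9 + 2*sqrt(3)*x^2/3 + (C2*sin(3^(2/3)*x/2) + C3*cos(3^(2/3)*x/2))*exp(-3^(1/6)*x/2)


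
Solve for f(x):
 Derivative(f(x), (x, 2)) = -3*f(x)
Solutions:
 f(x) = C1*sin(sqrt(3)*x) + C2*cos(sqrt(3)*x)


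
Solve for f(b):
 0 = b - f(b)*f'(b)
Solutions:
 f(b) = -sqrt(C1 + b^2)
 f(b) = sqrt(C1 + b^2)


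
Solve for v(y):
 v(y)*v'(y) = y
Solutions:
 v(y) = -sqrt(C1 + y^2)
 v(y) = sqrt(C1 + y^2)


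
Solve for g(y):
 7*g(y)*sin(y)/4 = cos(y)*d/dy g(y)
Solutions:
 g(y) = C1/cos(y)^(7/4)


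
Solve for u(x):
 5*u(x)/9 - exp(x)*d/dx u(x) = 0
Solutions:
 u(x) = C1*exp(-5*exp(-x)/9)


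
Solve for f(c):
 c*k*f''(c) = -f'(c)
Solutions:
 f(c) = C1 + c^(((re(k) - 1)*re(k) + im(k)^2)/(re(k)^2 + im(k)^2))*(C2*sin(log(c)*Abs(im(k))/(re(k)^2 + im(k)^2)) + C3*cos(log(c)*im(k)/(re(k)^2 + im(k)^2)))


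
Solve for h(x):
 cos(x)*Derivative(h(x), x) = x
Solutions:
 h(x) = C1 + Integral(x/cos(x), x)


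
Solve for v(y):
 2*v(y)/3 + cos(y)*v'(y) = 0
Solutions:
 v(y) = C1*(sin(y) - 1)^(1/3)/(sin(y) + 1)^(1/3)


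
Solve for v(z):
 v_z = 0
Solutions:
 v(z) = C1


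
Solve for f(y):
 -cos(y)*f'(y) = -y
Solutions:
 f(y) = C1 + Integral(y/cos(y), y)


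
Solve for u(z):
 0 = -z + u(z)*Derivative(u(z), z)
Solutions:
 u(z) = -sqrt(C1 + z^2)
 u(z) = sqrt(C1 + z^2)


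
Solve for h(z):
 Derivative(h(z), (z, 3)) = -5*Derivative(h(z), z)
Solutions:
 h(z) = C1 + C2*sin(sqrt(5)*z) + C3*cos(sqrt(5)*z)


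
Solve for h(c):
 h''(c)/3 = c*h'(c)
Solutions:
 h(c) = C1 + C2*erfi(sqrt(6)*c/2)


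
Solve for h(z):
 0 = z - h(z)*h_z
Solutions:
 h(z) = -sqrt(C1 + z^2)
 h(z) = sqrt(C1 + z^2)


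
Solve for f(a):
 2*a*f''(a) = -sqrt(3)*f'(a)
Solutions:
 f(a) = C1 + C2*a^(1 - sqrt(3)/2)


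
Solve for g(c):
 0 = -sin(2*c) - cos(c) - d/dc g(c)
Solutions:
 g(c) = C1 - sin(c) + cos(2*c)/2


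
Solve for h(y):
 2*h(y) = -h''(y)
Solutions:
 h(y) = C1*sin(sqrt(2)*y) + C2*cos(sqrt(2)*y)


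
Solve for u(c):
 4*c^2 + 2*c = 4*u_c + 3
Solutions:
 u(c) = C1 + c^3/3 + c^2/4 - 3*c/4
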